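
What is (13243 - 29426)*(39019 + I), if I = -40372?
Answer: 21895599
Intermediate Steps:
(13243 - 29426)*(39019 + I) = (13243 - 29426)*(39019 - 40372) = -16183*(-1353) = 21895599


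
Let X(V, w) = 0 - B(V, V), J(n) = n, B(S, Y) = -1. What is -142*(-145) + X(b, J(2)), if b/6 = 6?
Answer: 20591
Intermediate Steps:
b = 36 (b = 6*6 = 36)
X(V, w) = 1 (X(V, w) = 0 - 1*(-1) = 0 + 1 = 1)
-142*(-145) + X(b, J(2)) = -142*(-145) + 1 = 20590 + 1 = 20591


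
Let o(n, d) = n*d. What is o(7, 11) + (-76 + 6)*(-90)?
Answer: 6377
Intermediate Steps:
o(n, d) = d*n
o(7, 11) + (-76 + 6)*(-90) = 11*7 + (-76 + 6)*(-90) = 77 - 70*(-90) = 77 + 6300 = 6377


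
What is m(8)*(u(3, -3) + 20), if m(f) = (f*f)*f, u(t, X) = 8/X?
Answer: 26624/3 ≈ 8874.7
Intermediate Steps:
m(f) = f³ (m(f) = f²*f = f³)
m(8)*(u(3, -3) + 20) = 8³*(8/(-3) + 20) = 512*(8*(-⅓) + 20) = 512*(-8/3 + 20) = 512*(52/3) = 26624/3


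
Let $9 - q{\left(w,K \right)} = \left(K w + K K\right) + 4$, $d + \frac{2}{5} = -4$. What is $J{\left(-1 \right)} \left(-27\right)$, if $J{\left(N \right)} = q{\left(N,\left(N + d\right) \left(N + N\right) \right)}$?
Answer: $\frac{68067}{25} \approx 2722.7$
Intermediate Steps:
$d = - \frac{22}{5}$ ($d = - \frac{2}{5} - 4 = - \frac{22}{5} \approx -4.4$)
$q{\left(w,K \right)} = 5 - K^{2} - K w$ ($q{\left(w,K \right)} = 9 - \left(\left(K w + K K\right) + 4\right) = 9 - \left(\left(K w + K^{2}\right) + 4\right) = 9 - \left(\left(K^{2} + K w\right) + 4\right) = 9 - \left(4 + K^{2} + K w\right) = 5 - K^{2} - K w$)
$J{\left(N \right)} = 5 - 4 N^{2} \left(- \frac{22}{5} + N\right)^{2} - 2 N^{2} \left(- \frac{22}{5} + N\right)$ ($J{\left(N \right)} = 5 - \left(\left(N - \frac{22}{5}\right) \left(N + N\right)\right)^{2} - \left(N - \frac{22}{5}\right) \left(N + N\right) N = 5 - \left(\left(- \frac{22}{5} + N\right) 2 N\right)^{2} - \left(- \frac{22}{5} + N\right) 2 N N = 5 - \left(2 N \left(- \frac{22}{5} + N\right)\right)^{2} - 2 N \left(- \frac{22}{5} + N\right) N = 5 - 4 N^{2} \left(- \frac{22}{5} + N\right)^{2} - 2 N^{2} \left(- \frac{22}{5} + N\right)$)
$J{\left(-1 \right)} \left(-27\right) = \left(5 - 4 \left(-1\right)^{4} - \frac{1716 \left(-1\right)^{2}}{25} + \frac{166 \left(-1\right)^{3}}{5}\right) \left(-27\right) = \left(5 - 4 - \frac{1716}{25} + \frac{166}{5} \left(-1\right)\right) \left(-27\right) = \left(5 - 4 - \frac{1716}{25} - \frac{166}{5}\right) \left(-27\right) = \left(- \frac{2521}{25}\right) \left(-27\right) = \frac{68067}{25}$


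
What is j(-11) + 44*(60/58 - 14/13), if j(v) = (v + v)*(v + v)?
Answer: 181764/377 ≈ 482.13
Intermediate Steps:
j(v) = 4*v² (j(v) = (2*v)*(2*v) = 4*v²)
j(-11) + 44*(60/58 - 14/13) = 4*(-11)² + 44*(60/58 - 14/13) = 4*121 + 44*(60*(1/58) - 14*1/13) = 484 + 44*(30/29 - 14/13) = 484 + 44*(-16/377) = 484 - 704/377 = 181764/377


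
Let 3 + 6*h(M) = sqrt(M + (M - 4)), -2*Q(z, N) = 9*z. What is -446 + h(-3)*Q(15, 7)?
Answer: -1649/4 - 45*I*sqrt(10)/4 ≈ -412.25 - 35.576*I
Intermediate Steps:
Q(z, N) = -9*z/2
h(M) = -1/2 + sqrt(-4 + 2*M)/6 (h(M) = -1/2 + sqrt(M + (M - 4))/6 = -1/2 + sqrt(M + (-4 + M))/6 = -1/2 + sqrt(-4 + 2*M)/6)
-446 + h(-3)*Q(15, 7) = -446 + (-1/2 + sqrt(-4 + 2*(-3))/6)*(-9/2*15) = -446 + (-1/2 + sqrt(-4 - 6)/6)*(-135/2) = -446 + (-1/2 + sqrt(-10)/6)*(-135/2) = -446 + (-1/2 + (I*sqrt(10))/6)*(-135/2) = -446 + (-1/2 + I*sqrt(10)/6)*(-135/2) = -446 + (135/4 - 45*I*sqrt(10)/4) = -1649/4 - 45*I*sqrt(10)/4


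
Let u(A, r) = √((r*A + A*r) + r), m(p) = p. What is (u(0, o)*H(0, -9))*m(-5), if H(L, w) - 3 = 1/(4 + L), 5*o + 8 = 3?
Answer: -65*I/4 ≈ -16.25*I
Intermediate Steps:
o = -1 (o = -8/5 + (⅕)*3 = -8/5 + ⅗ = -1)
H(L, w) = 3 + 1/(4 + L)
u(A, r) = √(r + 2*A*r) (u(A, r) = √((A*r + A*r) + r) = √(2*A*r + r) = √(r + 2*A*r))
(u(0, o)*H(0, -9))*m(-5) = (√(-(1 + 2*0))*((13 + 3*0)/(4 + 0)))*(-5) = (√(-(1 + 0))*((13 + 0)/4))*(-5) = (√(-1*1)*((¼)*13))*(-5) = (√(-1)*(13/4))*(-5) = (I*(13/4))*(-5) = (13*I/4)*(-5) = -65*I/4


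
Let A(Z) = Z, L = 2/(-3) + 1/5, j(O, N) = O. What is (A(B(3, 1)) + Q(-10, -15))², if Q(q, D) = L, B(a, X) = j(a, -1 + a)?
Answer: 1444/225 ≈ 6.4178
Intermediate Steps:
B(a, X) = a
L = -7/15 (L = 2*(-⅓) + 1*(⅕) = -⅔ + ⅕ = -7/15 ≈ -0.46667)
Q(q, D) = -7/15
(A(B(3, 1)) + Q(-10, -15))² = (3 - 7/15)² = (38/15)² = 1444/225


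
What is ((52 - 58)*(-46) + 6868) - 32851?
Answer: -25707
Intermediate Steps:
((52 - 58)*(-46) + 6868) - 32851 = (-6*(-46) + 6868) - 32851 = (276 + 6868) - 32851 = 7144 - 32851 = -25707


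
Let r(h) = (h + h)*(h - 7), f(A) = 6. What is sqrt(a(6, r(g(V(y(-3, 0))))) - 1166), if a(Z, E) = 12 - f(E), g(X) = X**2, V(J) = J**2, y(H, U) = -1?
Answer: 2*I*sqrt(290) ≈ 34.059*I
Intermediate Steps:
r(h) = 2*h*(-7 + h) (r(h) = (2*h)*(-7 + h) = 2*h*(-7 + h))
a(Z, E) = 6 (a(Z, E) = 12 - 1*6 = 12 - 6 = 6)
sqrt(a(6, r(g(V(y(-3, 0))))) - 1166) = sqrt(6 - 1166) = sqrt(-1160) = 2*I*sqrt(290)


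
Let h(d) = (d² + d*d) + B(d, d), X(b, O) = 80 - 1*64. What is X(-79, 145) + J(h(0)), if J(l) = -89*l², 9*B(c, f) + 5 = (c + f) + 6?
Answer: 1207/81 ≈ 14.901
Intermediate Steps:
X(b, O) = 16 (X(b, O) = 80 - 64 = 16)
B(c, f) = ⅑ + c/9 + f/9 (B(c, f) = -5/9 + ((c + f) + 6)/9 = -5/9 + (6 + c + f)/9 = -5/9 + (⅔ + c/9 + f/9) = ⅑ + c/9 + f/9)
h(d) = ⅑ + 2*d² + 2*d/9 (h(d) = (d² + d*d) + (⅑ + d/9 + d/9) = (d² + d²) + (⅑ + 2*d/9) = 2*d² + (⅑ + 2*d/9) = ⅑ + 2*d² + 2*d/9)
X(-79, 145) + J(h(0)) = 16 - 89*(⅑ + 2*0² + (2/9)*0)² = 16 - 89*(⅑ + 2*0 + 0)² = 16 - 89*(⅑ + 0 + 0)² = 16 - 89*(⅑)² = 16 - 89*1/81 = 16 - 89/81 = 1207/81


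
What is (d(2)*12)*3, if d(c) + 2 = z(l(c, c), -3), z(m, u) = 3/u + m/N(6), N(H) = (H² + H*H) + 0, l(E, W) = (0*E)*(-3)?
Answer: -108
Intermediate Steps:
l(E, W) = 0 (l(E, W) = 0*(-3) = 0)
N(H) = 2*H² (N(H) = (H² + H²) + 0 = 2*H² + 0 = 2*H²)
z(m, u) = 3/u + m/72 (z(m, u) = 3/u + m/((2*6²)) = 3/u + m/((2*36)) = 3/u + m/72)
d(c) = -3 (d(c) = -2 + (3/(-3) + (1/72)*0) = -2 + (3*(-⅓) + 0) = -2 + (-1 + 0) = -2 - 1 = -3)
(d(2)*12)*3 = -3*12*3 = -36*3 = -108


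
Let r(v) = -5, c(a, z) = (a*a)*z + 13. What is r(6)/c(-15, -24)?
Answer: 5/5387 ≈ 0.00092816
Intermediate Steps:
c(a, z) = 13 + z*a**2 (c(a, z) = a**2*z + 13 = z*a**2 + 13 = 13 + z*a**2)
r(6)/c(-15, -24) = -5/(13 - 24*(-15)**2) = -5/(13 - 24*225) = -5/(13 - 5400) = -5/(-5387) = -5*(-1/5387) = 5/5387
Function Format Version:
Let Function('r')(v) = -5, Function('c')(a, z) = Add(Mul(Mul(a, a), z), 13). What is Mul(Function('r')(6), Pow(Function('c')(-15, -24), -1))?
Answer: Rational(5, 5387) ≈ 0.00092816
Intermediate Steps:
Function('c')(a, z) = Add(13, Mul(z, Pow(a, 2))) (Function('c')(a, z) = Add(Mul(Pow(a, 2), z), 13) = Add(Mul(z, Pow(a, 2)), 13) = Add(13, Mul(z, Pow(a, 2))))
Mul(Function('r')(6), Pow(Function('c')(-15, -24), -1)) = Mul(-5, Pow(Add(13, Mul(-24, Pow(-15, 2))), -1)) = Mul(-5, Pow(Add(13, Mul(-24, 225)), -1)) = Mul(-5, Pow(Add(13, -5400), -1)) = Mul(-5, Pow(-5387, -1)) = Mul(-5, Rational(-1, 5387)) = Rational(5, 5387)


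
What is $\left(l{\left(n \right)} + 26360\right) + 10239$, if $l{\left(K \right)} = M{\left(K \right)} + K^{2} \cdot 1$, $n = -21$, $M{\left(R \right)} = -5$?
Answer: $37035$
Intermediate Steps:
$l{\left(K \right)} = -5 + K^{2}$ ($l{\left(K \right)} = -5 + K^{2} \cdot 1 = -5 + K^{2}$)
$\left(l{\left(n \right)} + 26360\right) + 10239 = \left(\left(-5 + \left(-21\right)^{2}\right) + 26360\right) + 10239 = \left(\left(-5 + 441\right) + 26360\right) + 10239 = \left(436 + 26360\right) + 10239 = 26796 + 10239 = 37035$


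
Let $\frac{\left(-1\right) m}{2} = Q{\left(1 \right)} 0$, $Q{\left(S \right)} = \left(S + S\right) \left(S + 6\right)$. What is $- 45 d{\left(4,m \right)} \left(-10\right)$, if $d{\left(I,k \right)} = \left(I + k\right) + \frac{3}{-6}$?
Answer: $1575$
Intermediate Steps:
$Q{\left(S \right)} = 2 S \left(6 + S\right)$
$m = 0$ ($m = - 2 \cdot 2 \cdot 1 \left(6 + 1\right) 0 = - 2 \cdot 2 \cdot 1 \cdot 7 \cdot 0 = - 2 \cdot 14 \cdot 0 = \left(-2\right) 0 = 0$)
$d{\left(I,k \right)} = - \frac{1}{2} + I + k$ ($d{\left(I,k \right)} = \left(I + k\right) + 3 \left(- \frac{1}{6}\right) = \left(I + k\right) - \frac{1}{2} = - \frac{1}{2} + I + k$)
$- 45 d{\left(4,m \right)} \left(-10\right) = - 45 \left(- \frac{1}{2} + 4 + 0\right) \left(-10\right) = \left(-45\right) \frac{7}{2} \left(-10\right) = \left(- \frac{315}{2}\right) \left(-10\right) = 1575$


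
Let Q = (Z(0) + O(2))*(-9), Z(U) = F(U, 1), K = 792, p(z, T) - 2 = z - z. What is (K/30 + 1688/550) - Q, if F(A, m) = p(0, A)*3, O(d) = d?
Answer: 27904/275 ≈ 101.47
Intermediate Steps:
p(z, T) = 2 (p(z, T) = 2 + (z - z) = 2 + 0 = 2)
F(A, m) = 6 (F(A, m) = 2*3 = 6)
Z(U) = 6
Q = -72 (Q = (6 + 2)*(-9) = 8*(-9) = -72)
(K/30 + 1688/550) - Q = (792/30 + 1688/550) - 1*(-72) = (792*(1/30) + 1688*(1/550)) + 72 = (132/5 + 844/275) + 72 = 8104/275 + 72 = 27904/275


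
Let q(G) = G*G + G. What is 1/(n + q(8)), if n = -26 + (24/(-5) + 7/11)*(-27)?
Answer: 55/8713 ≈ 0.0063124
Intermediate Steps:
q(G) = G + G² (q(G) = G² + G = G + G²)
n = 4753/55 (n = -26 + (24*(-⅕) + 7*(1/11))*(-27) = -26 + (-24/5 + 7/11)*(-27) = -26 - 229/55*(-27) = -26 + 6183/55 = 4753/55 ≈ 86.418)
1/(n + q(8)) = 1/(4753/55 + 8*(1 + 8)) = 1/(4753/55 + 8*9) = 1/(4753/55 + 72) = 1/(8713/55) = 55/8713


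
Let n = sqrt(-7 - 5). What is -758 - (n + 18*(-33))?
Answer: -164 - 2*I*sqrt(3) ≈ -164.0 - 3.4641*I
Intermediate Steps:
n = 2*I*sqrt(3) (n = sqrt(-12) = 2*I*sqrt(3) ≈ 3.4641*I)
-758 - (n + 18*(-33)) = -758 - (2*I*sqrt(3) + 18*(-33)) = -758 - (2*I*sqrt(3) - 594) = -758 - (-594 + 2*I*sqrt(3)) = -758 + (594 - 2*I*sqrt(3)) = -164 - 2*I*sqrt(3)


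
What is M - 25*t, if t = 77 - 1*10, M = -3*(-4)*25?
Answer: -1375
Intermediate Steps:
M = 300 (M = 12*25 = 300)
t = 67 (t = 77 - 10 = 67)
M - 25*t = 300 - 25*67 = 300 - 1675 = -1375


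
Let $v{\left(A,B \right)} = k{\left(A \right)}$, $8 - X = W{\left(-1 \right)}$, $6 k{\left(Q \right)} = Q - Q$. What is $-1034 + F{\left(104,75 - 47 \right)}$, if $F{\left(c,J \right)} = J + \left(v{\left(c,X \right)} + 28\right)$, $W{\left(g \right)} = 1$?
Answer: $-978$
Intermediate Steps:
$k{\left(Q \right)} = 0$ ($k{\left(Q \right)} = \frac{Q - Q}{6} = \frac{1}{6} \cdot 0 = 0$)
$X = 7$ ($X = 8 - 1 = 7$)
$v{\left(A,B \right)} = 0$
$F{\left(c,J \right)} = 28 + J$ ($F{\left(c,J \right)} = J + \left(0 + 28\right) = J + 28 = 28 + J$)
$-1034 + F{\left(104,75 - 47 \right)} = -1034 + \left(28 + \left(75 - 47\right)\right) = -1034 + \left(28 + 28\right) = -1034 + 56 = -978$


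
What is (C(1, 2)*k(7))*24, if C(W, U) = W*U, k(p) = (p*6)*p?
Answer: 14112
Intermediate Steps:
k(p) = 6*p² (k(p) = (6*p)*p = 6*p²)
C(W, U) = U*W
(C(1, 2)*k(7))*24 = ((2*1)*(6*7²))*24 = (2*(6*49))*24 = (2*294)*24 = 588*24 = 14112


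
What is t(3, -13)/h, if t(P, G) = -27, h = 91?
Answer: -27/91 ≈ -0.29670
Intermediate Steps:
t(3, -13)/h = -27/91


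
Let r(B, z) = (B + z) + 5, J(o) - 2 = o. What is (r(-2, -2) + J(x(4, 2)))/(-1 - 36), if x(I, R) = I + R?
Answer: -9/37 ≈ -0.24324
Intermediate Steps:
J(o) = 2 + o
r(B, z) = 5 + B + z
(r(-2, -2) + J(x(4, 2)))/(-1 - 36) = ((5 - 2 - 2) + (2 + (4 + 2)))/(-1 - 36) = (1 + (2 + 6))/(-37) = -(1 + 8)/37 = -1/37*9 = -9/37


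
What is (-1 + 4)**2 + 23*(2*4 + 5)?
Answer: 308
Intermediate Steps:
(-1 + 4)**2 + 23*(2*4 + 5) = 3**2 + 23*(8 + 5) = 9 + 23*13 = 9 + 299 = 308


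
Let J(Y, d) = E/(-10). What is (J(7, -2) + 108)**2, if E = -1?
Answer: 1168561/100 ≈ 11686.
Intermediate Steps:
J(Y, d) = 1/10 (J(Y, d) = -1/(-10) = -1*(-1/10) = 1/10)
(J(7, -2) + 108)**2 = (1/10 + 108)**2 = (1081/10)**2 = 1168561/100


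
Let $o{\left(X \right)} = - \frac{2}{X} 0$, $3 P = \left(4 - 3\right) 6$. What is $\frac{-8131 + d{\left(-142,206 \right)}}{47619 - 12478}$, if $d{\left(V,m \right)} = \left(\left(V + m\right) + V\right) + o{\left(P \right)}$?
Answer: $- \frac{8209}{35141} \approx -0.2336$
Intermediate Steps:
$P = 2$ ($P = \frac{\left(4 - 3\right) 6}{3} = \frac{1 \cdot 6}{3} = \frac{1}{3} \cdot 6 = 2$)
$o{\left(X \right)} = 0$
$d{\left(V,m \right)} = m + 2 V$ ($d{\left(V,m \right)} = \left(\left(V + m\right) + V\right) + 0 = \left(m + 2 V\right) + 0 = m + 2 V$)
$\frac{-8131 + d{\left(-142,206 \right)}}{47619 - 12478} = \frac{-8131 + \left(206 + 2 \left(-142\right)\right)}{47619 - 12478} = \frac{-8131 + \left(206 - 284\right)}{35141} = \left(-8131 - 78\right) \frac{1}{35141} = \left(-8209\right) \frac{1}{35141} = - \frac{8209}{35141}$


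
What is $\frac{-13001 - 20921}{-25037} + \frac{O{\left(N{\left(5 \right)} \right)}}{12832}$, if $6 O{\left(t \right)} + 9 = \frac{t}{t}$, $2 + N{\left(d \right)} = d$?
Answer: $\frac{326440291}{240956088} \approx 1.3548$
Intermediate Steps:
$N{\left(d \right)} = -2 + d$
$O{\left(t \right)} = - \frac{4}{3}$ ($O{\left(t \right)} = - \frac{3}{2} + \frac{t \frac{1}{t}}{6} = - \frac{3}{2} + \frac{1}{6} \cdot 1 = - \frac{3}{2} + \frac{1}{6} = - \frac{4}{3}$)
$\frac{-13001 - 20921}{-25037} + \frac{O{\left(N{\left(5 \right)} \right)}}{12832} = \frac{-13001 - 20921}{-25037} - \frac{4}{3 \cdot 12832} = \left(-33922\right) \left(- \frac{1}{25037}\right) - \frac{1}{9624} = \frac{33922}{25037} - \frac{1}{9624} = \frac{326440291}{240956088}$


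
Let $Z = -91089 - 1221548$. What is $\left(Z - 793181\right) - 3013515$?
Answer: $-5119333$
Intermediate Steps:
$Z = -1312637$ ($Z = -91089 - 1221548 = -1312637$)
$\left(Z - 793181\right) - 3013515 = \left(-1312637 - 793181\right) - 3013515 = -2105818 - 3013515 = -5119333$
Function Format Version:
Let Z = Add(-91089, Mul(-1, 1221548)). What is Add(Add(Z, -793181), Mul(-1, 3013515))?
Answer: -5119333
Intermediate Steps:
Z = -1312637 (Z = Add(-91089, -1221548) = -1312637)
Add(Add(Z, -793181), Mul(-1, 3013515)) = Add(Add(-1312637, -793181), Mul(-1, 3013515)) = Add(-2105818, -3013515) = -5119333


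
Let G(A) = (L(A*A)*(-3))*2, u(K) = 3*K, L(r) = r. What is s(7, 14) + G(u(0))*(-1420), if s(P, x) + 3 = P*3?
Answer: 18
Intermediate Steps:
s(P, x) = -3 + 3*P (s(P, x) = -3 + P*3 = -3 + 3*P)
G(A) = -6*A² (G(A) = ((A*A)*(-3))*2 = (A²*(-3))*2 = -3*A²*2 = -6*A²)
s(7, 14) + G(u(0))*(-1420) = (-3 + 3*7) - 6*(3*0)²*(-1420) = (-3 + 21) - 6*0²*(-1420) = 18 - 6*0*(-1420) = 18 + 0*(-1420) = 18 + 0 = 18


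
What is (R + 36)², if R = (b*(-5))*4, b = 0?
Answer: 1296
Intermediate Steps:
R = 0 (R = (0*(-5))*4 = 0*4 = 0)
(R + 36)² = (0 + 36)² = 36² = 1296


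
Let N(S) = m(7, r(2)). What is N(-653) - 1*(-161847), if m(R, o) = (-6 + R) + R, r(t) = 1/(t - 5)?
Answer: 161855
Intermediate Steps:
r(t) = 1/(-5 + t)
m(R, o) = -6 + 2*R
N(S) = 8 (N(S) = -6 + 2*7 = -6 + 14 = 8)
N(-653) - 1*(-161847) = 8 - 1*(-161847) = 8 + 161847 = 161855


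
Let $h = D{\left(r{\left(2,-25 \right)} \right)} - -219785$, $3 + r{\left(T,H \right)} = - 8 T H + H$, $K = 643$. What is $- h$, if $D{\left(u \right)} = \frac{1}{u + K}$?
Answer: $- \frac{223081776}{1015} \approx -2.1979 \cdot 10^{5}$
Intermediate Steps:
$r{\left(T,H \right)} = -3 + H - 8 H T$ ($r{\left(T,H \right)} = -3 + \left(- 8 T H + H\right) = -3 - \left(- H + 8 H T\right) = -3 + H - 8 H T$)
$D{\left(u \right)} = \frac{1}{643 + u}$ ($D{\left(u \right)} = \frac{1}{u + 643} = \frac{1}{643 + u}$)
$h = \frac{223081776}{1015}$ ($h = \frac{1}{643 - \left(28 - 400\right)} - -219785 = \frac{1}{643 - -372} + 219785 = \frac{1}{643 + 372} + 219785 = \frac{1}{1015} + 219785 = \frac{223081776}{1015} \approx 2.1979 \cdot 10^{5}$)
$- h = \left(-1\right) \frac{223081776}{1015} = - \frac{223081776}{1015}$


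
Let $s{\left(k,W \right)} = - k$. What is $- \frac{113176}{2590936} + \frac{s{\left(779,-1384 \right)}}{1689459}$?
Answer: $- \frac{24153068866}{547160017953} \approx -0.044143$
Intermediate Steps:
$- \frac{113176}{2590936} + \frac{s{\left(779,-1384 \right)}}{1689459} = - \frac{113176}{2590936} + \frac{\left(-1\right) 779}{1689459} = \left(-113176\right) \frac{1}{2590936} - \frac{779}{1689459} = - \frac{14147}{323867} - \frac{779}{1689459} = - \frac{24153068866}{547160017953}$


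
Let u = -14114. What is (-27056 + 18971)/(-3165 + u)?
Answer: 8085/17279 ≈ 0.46791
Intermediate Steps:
(-27056 + 18971)/(-3165 + u) = (-27056 + 18971)/(-3165 - 14114) = -8085/(-17279) = -8085*(-1/17279) = 8085/17279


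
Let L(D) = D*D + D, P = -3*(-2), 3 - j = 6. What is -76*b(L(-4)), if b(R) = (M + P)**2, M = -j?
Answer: -6156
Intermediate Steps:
j = -3 (j = 3 - 1*6 = 3 - 6 = -3)
M = 3 (M = -1*(-3) = 3)
P = 6
L(D) = D + D**2 (L(D) = D**2 + D = D + D**2)
b(R) = 81 (b(R) = (3 + 6)**2 = 9**2 = 81)
-76*b(L(-4)) = -76*81 = -6156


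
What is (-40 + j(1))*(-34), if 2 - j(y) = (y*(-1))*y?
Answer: 1258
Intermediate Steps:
j(y) = 2 + y² (j(y) = 2 - y*(-1)*y = 2 - (-y)*y = 2 - (-1)*y² = 2 + y²)
(-40 + j(1))*(-34) = (-40 + (2 + 1²))*(-34) = (-40 + (2 + 1))*(-34) = (-40 + 3)*(-34) = -37*(-34) = 1258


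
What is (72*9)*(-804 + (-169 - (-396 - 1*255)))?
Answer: -208656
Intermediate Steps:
(72*9)*(-804 + (-169 - (-396 - 1*255))) = 648*(-804 + (-169 - (-396 - 255))) = 648*(-804 + (-169 - 1*(-651))) = 648*(-804 + (-169 + 651)) = 648*(-804 + 482) = 648*(-322) = -208656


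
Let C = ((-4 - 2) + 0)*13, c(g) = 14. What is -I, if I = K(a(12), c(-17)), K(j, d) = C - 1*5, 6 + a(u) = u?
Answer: 83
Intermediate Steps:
a(u) = -6 + u
C = -78 (C = (-6 + 0)*13 = -6*13 = -78)
K(j, d) = -83 (K(j, d) = -78 - 1*5 = -78 - 5 = -83)
I = -83
-I = -1*(-83) = 83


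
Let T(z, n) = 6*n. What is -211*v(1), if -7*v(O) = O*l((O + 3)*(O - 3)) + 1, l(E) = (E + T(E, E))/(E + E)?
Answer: 1899/14 ≈ 135.64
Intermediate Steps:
l(E) = 7/2 (l(E) = (E + 6*E)/(E + E) = (7*E)/((2*E)) = (7*E)*(1/(2*E)) = 7/2)
v(O) = -⅐ - O/2 (v(O) = -(O*(7/2) + 1)/7 = -(7*O/2 + 1)/7 = -(1 + 7*O/2)/7 = -⅐ - O/2)
-211*v(1) = -211*(-⅐ - ½*1) = -211*(-⅐ - ½) = -211*(-9/14) = 1899/14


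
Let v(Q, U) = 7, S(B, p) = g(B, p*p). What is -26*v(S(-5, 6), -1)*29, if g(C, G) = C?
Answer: -5278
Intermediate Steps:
S(B, p) = B
-26*v(S(-5, 6), -1)*29 = -26*7*29 = -182*29 = -5278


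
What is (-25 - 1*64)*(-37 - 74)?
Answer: 9879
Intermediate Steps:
(-25 - 1*64)*(-37 - 74) = (-25 - 64)*(-111) = -89*(-111) = 9879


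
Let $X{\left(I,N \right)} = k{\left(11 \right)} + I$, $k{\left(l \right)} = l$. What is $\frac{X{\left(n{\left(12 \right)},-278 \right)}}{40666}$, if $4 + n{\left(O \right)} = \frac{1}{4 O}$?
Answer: $\frac{337}{1951968} \approx 0.00017265$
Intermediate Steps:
$n{\left(O \right)} = -4 + \frac{1}{4 O}$
$X{\left(I,N \right)} = 11 + I$
$\frac{X{\left(n{\left(12 \right)},-278 \right)}}{40666} = \frac{11 - \left(4 - \frac{1}{4 \cdot 12}\right)}{40666} = \left(11 + \left(-4 + \frac{1}{4} \cdot \frac{1}{12}\right)\right) \frac{1}{40666} = \left(11 + \left(-4 + \frac{1}{48}\right)\right) \frac{1}{40666} = \left(11 - \frac{191}{48}\right) \frac{1}{40666} = \frac{337}{48} \cdot \frac{1}{40666} = \frac{337}{1951968}$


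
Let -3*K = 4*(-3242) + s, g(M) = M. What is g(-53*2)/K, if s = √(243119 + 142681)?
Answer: -515478/20972903 - 795*√3858/41945806 ≈ -0.025756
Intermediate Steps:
s = 10*√3858 (s = √385800 = 10*√3858 ≈ 621.13)
K = 12968/3 - 10*√3858/3 (K = -(4*(-3242) + 10*√3858)/3 = -(-12968 + 10*√3858)/3 = 12968/3 - 10*√3858/3 ≈ 4115.6)
g(-53*2)/K = (-53*2)/(12968/3 - 10*√3858/3) = -106/(12968/3 - 10*√3858/3)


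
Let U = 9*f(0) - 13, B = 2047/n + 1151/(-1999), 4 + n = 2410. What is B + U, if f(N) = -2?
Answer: -147774767/4809594 ≈ -30.725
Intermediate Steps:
n = 2406 (n = -4 + 2410 = 2406)
B = 1322647/4809594 (B = 2047/2406 + 1151/(-1999) = 2047*(1/2406) + 1151*(-1/1999) = 2047/2406 - 1151/1999 = 1322647/4809594 ≈ 0.27500)
U = -31 (U = 9*(-2) - 13 = -18 - 13 = -31)
B + U = 1322647/4809594 - 31 = -147774767/4809594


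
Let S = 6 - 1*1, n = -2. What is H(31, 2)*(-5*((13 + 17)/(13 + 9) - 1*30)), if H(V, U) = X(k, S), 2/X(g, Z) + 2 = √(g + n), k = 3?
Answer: -3150/11 ≈ -286.36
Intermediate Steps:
S = 5 (S = 6 - 1 = 5)
X(g, Z) = 2/(-2 + √(-2 + g)) (X(g, Z) = 2/(-2 + √(g - 2)) = 2/(-2 + √(-2 + g)))
H(V, U) = -2 (H(V, U) = 2/(-2 + √(-2 + 3)) = 2/(-2 + √1) = 2/(-2 + 1) = 2/(-1) = 2*(-1) = -2)
H(31, 2)*(-5*((13 + 17)/(13 + 9) - 1*30)) = -(-10)*((13 + 17)/(13 + 9) - 1*30) = -(-10)*(30/22 - 30) = -(-10)*(30*(1/22) - 30) = -(-10)*(15/11 - 30) = -(-10)*(-315)/11 = -2*1575/11 = -3150/11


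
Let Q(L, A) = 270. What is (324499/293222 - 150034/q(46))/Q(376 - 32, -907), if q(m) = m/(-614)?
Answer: 13505941214713/1820908620 ≈ 7417.1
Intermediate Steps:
q(m) = -m/614 (q(m) = m*(-1/614) = -m/614)
(324499/293222 - 150034/q(46))/Q(376 - 32, -907) = (324499/293222 - 150034/((-1/614*46)))/270 = (324499*(1/293222) - 150034/(-23/307))*(1/270) = (324499/293222 - 150034*(-307/23))*(1/270) = (324499/293222 + 46060438/23)*(1/270) = (13505941214713/6744106)*(1/270) = 13505941214713/1820908620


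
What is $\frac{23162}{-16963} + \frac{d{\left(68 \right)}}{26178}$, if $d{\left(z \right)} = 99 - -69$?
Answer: $- \frac{100580842}{74009569} \approx -1.359$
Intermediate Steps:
$d{\left(z \right)} = 168$ ($d{\left(z \right)} = 99 + 69 = 168$)
$\frac{23162}{-16963} + \frac{d{\left(68 \right)}}{26178} = \frac{23162}{-16963} + \frac{168}{26178} = 23162 \left(- \frac{1}{16963}\right) + 168 \cdot \frac{1}{26178} = - \frac{23162}{16963} + \frac{28}{4363} = - \frac{100580842}{74009569}$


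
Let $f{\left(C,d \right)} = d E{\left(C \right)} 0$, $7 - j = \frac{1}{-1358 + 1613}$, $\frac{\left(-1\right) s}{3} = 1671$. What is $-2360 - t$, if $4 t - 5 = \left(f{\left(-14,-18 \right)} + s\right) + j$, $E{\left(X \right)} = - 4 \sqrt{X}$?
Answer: $- \frac{282986}{255} \approx -1109.7$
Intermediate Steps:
$s = -5013$ ($s = \left(-3\right) 1671 = -5013$)
$j = \frac{1784}{255}$ ($j = 7 - \frac{1}{-1358 + 1613} = 7 - \frac{1}{255} = \frac{1784}{255} \approx 6.9961$)
$f{\left(C,d \right)} = 0$ ($f{\left(C,d \right)} = d \left(- 4 \sqrt{C}\right) 0 = - 4 d \sqrt{C} 0 = 0$)
$t = - \frac{318814}{255}$ ($t = \frac{5}{4} + \frac{\left(0 - 5013\right) + \frac{1784}{255}}{4} = \frac{5}{4} + \frac{-5013 + \frac{1784}{255}}{4} = \frac{5}{4} + \frac{1}{4} \left(- \frac{1276531}{255}\right) = \frac{5}{4} - \frac{1276531}{1020} = - \frac{318814}{255} \approx -1250.3$)
$-2360 - t = -2360 - - \frac{318814}{255} = -2360 + \frac{318814}{255} = - \frac{282986}{255}$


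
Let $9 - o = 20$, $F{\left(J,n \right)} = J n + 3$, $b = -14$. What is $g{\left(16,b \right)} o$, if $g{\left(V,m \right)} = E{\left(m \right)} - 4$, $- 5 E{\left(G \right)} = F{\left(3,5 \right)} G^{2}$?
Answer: $\frac{39028}{5} \approx 7805.6$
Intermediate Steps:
$F{\left(J,n \right)} = 3 + J n$
$o = -11$ ($o = 9 - 20 = -11$)
$E{\left(G \right)} = - \frac{18 G^{2}}{5}$ ($E{\left(G \right)} = - \frac{\left(3 + 3 \cdot 5\right) G^{2}}{5} = - \frac{\left(3 + 15\right) G^{2}}{5} = - \frac{18 G^{2}}{5}$)
$g{\left(V,m \right)} = -4 - \frac{18 m^{2}}{5}$ ($g{\left(V,m \right)} = - \frac{18 m^{2}}{5} - 4 = -4 - \frac{18 m^{2}}{5}$)
$g{\left(16,b \right)} o = \left(-4 - \frac{18 \left(-14\right)^{2}}{5}\right) \left(-11\right) = \left(-4 - \frac{3528}{5}\right) \left(-11\right) = \left(- \frac{3548}{5}\right) \left(-11\right) = \frac{39028}{5}$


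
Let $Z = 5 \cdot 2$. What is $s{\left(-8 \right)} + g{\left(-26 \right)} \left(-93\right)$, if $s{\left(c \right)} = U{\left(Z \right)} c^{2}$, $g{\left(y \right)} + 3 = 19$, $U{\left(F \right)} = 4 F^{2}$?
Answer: $24112$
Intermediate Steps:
$Z = 10$
$g{\left(y \right)} = 16$ ($g{\left(y \right)} = -3 + 19 = 16$)
$s{\left(c \right)} = 400 c^{2}$ ($s{\left(c \right)} = 4 \cdot 10^{2} c^{2} = 4 \cdot 100 c^{2} = 400 c^{2}$)
$s{\left(-8 \right)} + g{\left(-26 \right)} \left(-93\right) = 400 \left(-8\right)^{2} + 16 \left(-93\right) = 400 \cdot 64 - 1488 = 25600 - 1488 = 24112$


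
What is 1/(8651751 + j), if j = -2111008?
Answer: 1/6540743 ≈ 1.5289e-7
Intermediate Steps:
1/(8651751 + j) = 1/(8651751 - 2111008) = 1/6540743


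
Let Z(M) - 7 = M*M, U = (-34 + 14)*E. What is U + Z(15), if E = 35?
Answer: -468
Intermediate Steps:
U = -700 (U = (-34 + 14)*35 = -20*35 = -700)
Z(M) = 7 + M**2 (Z(M) = 7 + M*M = 7 + M**2)
U + Z(15) = -700 + (7 + 15**2) = -700 + (7 + 225) = -700 + 232 = -468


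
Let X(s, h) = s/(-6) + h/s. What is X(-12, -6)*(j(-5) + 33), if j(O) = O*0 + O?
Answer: 70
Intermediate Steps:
X(s, h) = -s/6 + h/s (X(s, h) = s*(-⅙) + h/s = -s/6 + h/s)
j(O) = O (j(O) = 0 + O = O)
X(-12, -6)*(j(-5) + 33) = (-⅙*(-12) - 6/(-12))*(-5 + 33) = (2 - 6*(-1/12))*28 = (2 + ½)*28 = (5/2)*28 = 70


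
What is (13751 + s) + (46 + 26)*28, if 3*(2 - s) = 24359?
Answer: 22948/3 ≈ 7649.3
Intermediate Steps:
s = -24353/3 (s = 2 - ⅓*24359 = 2 - 24359/3 = -24353/3 ≈ -8117.7)
(13751 + s) + (46 + 26)*28 = (13751 - 24353/3) + (46 + 26)*28 = 16900/3 + 72*28 = 16900/3 + 2016 = 22948/3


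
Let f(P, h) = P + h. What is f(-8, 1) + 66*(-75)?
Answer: -4957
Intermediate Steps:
f(-8, 1) + 66*(-75) = (-8 + 1) + 66*(-75) = -7 - 4950 = -4957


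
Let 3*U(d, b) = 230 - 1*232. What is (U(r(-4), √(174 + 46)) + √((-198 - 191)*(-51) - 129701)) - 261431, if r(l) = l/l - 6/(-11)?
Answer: -784295/3 + I*√109862 ≈ -2.6143e+5 + 331.45*I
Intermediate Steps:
r(l) = 17/11 (r(l) = 1 - 6*(-1/11) = 1 + 6/11 = 17/11)
U(d, b) = -⅔ (U(d, b) = (230 - 1*232)/3 = (230 - 232)/3 = (⅓)*(-2) = -⅔)
(U(r(-4), √(174 + 46)) + √((-198 - 191)*(-51) - 129701)) - 261431 = (-⅔ + √((-198 - 191)*(-51) - 129701)) - 261431 = (-⅔ + √(-389*(-51) - 129701)) - 261431 = (-⅔ + √(19839 - 129701)) - 261431 = (-⅔ + √(-109862)) - 261431 = (-⅔ + I*√109862) - 261431 = -784295/3 + I*√109862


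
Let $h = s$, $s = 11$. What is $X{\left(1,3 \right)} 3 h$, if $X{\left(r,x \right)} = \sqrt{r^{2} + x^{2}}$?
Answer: $33 \sqrt{10} \approx 104.36$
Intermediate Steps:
$h = 11$
$X{\left(1,3 \right)} 3 h = \sqrt{1^{2} + 3^{2}} \cdot 3 \cdot 11 = \sqrt{1 + 9} \cdot 3 \cdot 11 = \sqrt{10} \cdot 3 \cdot 11 = 3 \sqrt{10} \cdot 11 = 33 \sqrt{10}$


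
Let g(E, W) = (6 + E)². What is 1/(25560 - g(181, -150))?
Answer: -1/9409 ≈ -0.00010628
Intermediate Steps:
1/(25560 - g(181, -150)) = 1/(25560 - (6 + 181)²) = 1/(25560 - 1*187²) = 1/(25560 - 1*34969) = 1/(25560 - 34969) = 1/(-9409) = -1/9409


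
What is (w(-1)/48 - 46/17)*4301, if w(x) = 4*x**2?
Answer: -135355/12 ≈ -11280.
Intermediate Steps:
(w(-1)/48 - 46/17)*4301 = ((4*(-1)**2)/48 - 46/17)*4301 = ((4*1)*(1/48) - 46*1/17)*4301 = (4*(1/48) - 46/17)*4301 = (1/12 - 46/17)*4301 = -535/204*4301 = -135355/12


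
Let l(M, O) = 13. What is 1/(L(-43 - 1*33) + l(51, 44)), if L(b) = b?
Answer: -1/63 ≈ -0.015873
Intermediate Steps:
1/(L(-43 - 1*33) + l(51, 44)) = 1/((-43 - 1*33) + 13) = 1/((-43 - 33) + 13) = 1/(-76 + 13) = 1/(-63) = -1/63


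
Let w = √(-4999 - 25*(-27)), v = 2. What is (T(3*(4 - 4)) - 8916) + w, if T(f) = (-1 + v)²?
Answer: -8915 + 2*I*√1081 ≈ -8915.0 + 65.757*I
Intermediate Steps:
T(f) = 1 (T(f) = (-1 + 2)² = 1² = 1)
w = 2*I*√1081 (w = √(-4999 + 675) = √(-4324) = 2*I*√1081 ≈ 65.757*I)
(T(3*(4 - 4)) - 8916) + w = (1 - 8916) + 2*I*√1081 = -8915 + 2*I*√1081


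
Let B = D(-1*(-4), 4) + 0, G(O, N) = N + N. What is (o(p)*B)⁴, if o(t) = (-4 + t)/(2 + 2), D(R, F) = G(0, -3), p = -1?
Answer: 50625/16 ≈ 3164.1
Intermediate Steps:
G(O, N) = 2*N
D(R, F) = -6 (D(R, F) = 2*(-3) = -6)
o(t) = -1 + t/4 (o(t) = (-4 + t)/4 = (-4 + t)*(¼) = -1 + t/4)
B = -6 (B = -6 + 0 = -6)
(o(p)*B)⁴ = ((-1 + (¼)*(-1))*(-6))⁴ = ((-1 - ¼)*(-6))⁴ = (-5/4*(-6))⁴ = (15/2)⁴ = 50625/16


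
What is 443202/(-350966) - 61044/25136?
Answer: -4070586747/1102735172 ≈ -3.6914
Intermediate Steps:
443202/(-350966) - 61044/25136 = 443202*(-1/350966) - 61044*1/25136 = -221601/175483 - 15261/6284 = -4070586747/1102735172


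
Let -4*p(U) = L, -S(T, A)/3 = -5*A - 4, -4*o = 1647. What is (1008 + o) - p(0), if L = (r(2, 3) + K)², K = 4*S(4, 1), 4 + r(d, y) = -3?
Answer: 6293/2 ≈ 3146.5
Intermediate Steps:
o = -1647/4 (o = -¼*1647 = -1647/4 ≈ -411.75)
S(T, A) = 12 + 15*A (S(T, A) = -3*(-5*A - 4) = -3*(-4 - 5*A) = 12 + 15*A)
r(d, y) = -7 (r(d, y) = -4 - 3 = -7)
K = 108 (K = 4*(12 + 15*1) = 4*(12 + 15) = 4*27 = 108)
L = 10201 (L = (-7 + 108)² = 101² = 10201)
p(U) = -10201/4 (p(U) = -¼*10201 = -10201/4)
(1008 + o) - p(0) = (1008 - 1647/4) - 1*(-10201/4) = 2385/4 + 10201/4 = 6293/2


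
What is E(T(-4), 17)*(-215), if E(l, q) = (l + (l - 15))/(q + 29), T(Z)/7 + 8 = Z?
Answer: 39345/46 ≈ 855.33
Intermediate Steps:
T(Z) = -56 + 7*Z
E(l, q) = (-15 + 2*l)/(29 + q) (E(l, q) = (l + (-15 + l))/(29 + q) = (-15 + 2*l)/(29 + q))
E(T(-4), 17)*(-215) = ((-15 + 2*(-56 + 7*(-4)))/(29 + 17))*(-215) = ((-15 + 2*(-56 - 28))/46)*(-215) = ((-15 + 2*(-84))/46)*(-215) = ((-15 - 168)/46)*(-215) = ((1/46)*(-183))*(-215) = -183/46*(-215) = 39345/46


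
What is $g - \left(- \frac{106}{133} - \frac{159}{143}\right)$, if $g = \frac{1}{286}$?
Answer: $\frac{6613}{3458} \approx 1.9124$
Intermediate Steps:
$g = \frac{1}{286} \approx 0.0034965$
$g - \left(- \frac{106}{133} - \frac{159}{143}\right) = \frac{1}{286} - \left(- \frac{106}{133} - \frac{159}{143}\right) = \frac{1}{286} - - \frac{36305}{19019} = \frac{1}{286} + \frac{36305}{19019} = \frac{6613}{3458}$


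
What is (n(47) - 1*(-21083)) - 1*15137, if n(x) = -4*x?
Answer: 5758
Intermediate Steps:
(n(47) - 1*(-21083)) - 1*15137 = (-4*47 - 1*(-21083)) - 1*15137 = (-188 + 21083) - 15137 = 20895 - 15137 = 5758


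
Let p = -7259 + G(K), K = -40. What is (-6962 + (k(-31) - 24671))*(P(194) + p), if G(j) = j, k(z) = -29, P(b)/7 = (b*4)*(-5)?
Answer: 1091040858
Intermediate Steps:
P(b) = -140*b (P(b) = 7*((b*4)*(-5)) = 7*((4*b)*(-5)) = 7*(-20*b) = -140*b)
p = -7299 (p = -7259 - 40 = -7299)
(-6962 + (k(-31) - 24671))*(P(194) + p) = (-6962 + (-29 - 24671))*(-140*194 - 7299) = (-6962 - 24700)*(-27160 - 7299) = -31662*(-34459) = 1091040858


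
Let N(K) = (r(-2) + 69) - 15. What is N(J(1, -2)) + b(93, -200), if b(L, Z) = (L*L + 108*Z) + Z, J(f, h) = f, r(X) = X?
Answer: -13099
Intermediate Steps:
b(L, Z) = L² + 109*Z (b(L, Z) = (L² + 108*Z) + Z = L² + 109*Z)
N(K) = 52 (N(K) = (-2 + 69) - 15 = 67 - 15 = 52)
N(J(1, -2)) + b(93, -200) = 52 + (93² + 109*(-200)) = 52 + (8649 - 21800) = 52 - 13151 = -13099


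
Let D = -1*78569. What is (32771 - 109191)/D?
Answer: 76420/78569 ≈ 0.97265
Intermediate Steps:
D = -78569
(32771 - 109191)/D = (32771 - 109191)/(-78569) = -76420*(-1/78569) = 76420/78569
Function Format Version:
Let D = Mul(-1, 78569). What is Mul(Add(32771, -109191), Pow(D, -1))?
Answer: Rational(76420, 78569) ≈ 0.97265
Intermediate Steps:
D = -78569
Mul(Add(32771, -109191), Pow(D, -1)) = Mul(Add(32771, -109191), Pow(-78569, -1)) = Mul(-76420, Rational(-1, 78569)) = Rational(76420, 78569)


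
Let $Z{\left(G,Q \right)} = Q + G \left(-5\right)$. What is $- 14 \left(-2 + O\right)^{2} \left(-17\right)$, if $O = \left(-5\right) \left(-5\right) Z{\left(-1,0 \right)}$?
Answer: $3600702$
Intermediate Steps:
$Z{\left(G,Q \right)} = Q - 5 G$
$O = 125$ ($O = \left(-5\right) \left(-5\right) \left(0 - -5\right) = 25 \left(0 + 5\right) = 25 \cdot 5 = 125$)
$- 14 \left(-2 + O\right)^{2} \left(-17\right) = - 14 \left(-2 + 125\right)^{2} \left(-17\right) = - 14 \cdot 123^{2} \left(-17\right) = \left(-14\right) 15129 \left(-17\right) = \left(-211806\right) \left(-17\right) = 3600702$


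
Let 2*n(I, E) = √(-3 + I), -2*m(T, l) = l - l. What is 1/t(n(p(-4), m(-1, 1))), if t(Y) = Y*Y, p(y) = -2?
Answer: -⅘ ≈ -0.80000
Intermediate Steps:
m(T, l) = 0 (m(T, l) = -(l - l)/2 = -½*0 = 0)
n(I, E) = √(-3 + I)/2
t(Y) = Y²
1/t(n(p(-4), m(-1, 1))) = 1/((√(-3 - 2)/2)²) = 1/((√(-5)/2)²) = 1/(((I*√5)/2)²) = 1/((I*√5/2)²) = 1/(-5/4) = -⅘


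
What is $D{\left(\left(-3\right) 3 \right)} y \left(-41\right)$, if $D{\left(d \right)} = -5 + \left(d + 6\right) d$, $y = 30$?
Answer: $-27060$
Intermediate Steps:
$D{\left(d \right)} = -5 + d \left(6 + d\right)$ ($D{\left(d \right)} = -5 + \left(6 + d\right) d = -5 + d \left(6 + d\right)$)
$D{\left(\left(-3\right) 3 \right)} y \left(-41\right) = \left(-5 + \left(\left(-3\right) 3\right)^{2} + 6 \left(\left(-3\right) 3\right)\right) 30 \left(-41\right) = \left(-5 + \left(-9\right)^{2} + 6 \left(-9\right)\right) 30 \left(-41\right) = \left(-5 + 81 - 54\right) 30 \left(-41\right) = 22 \cdot 30 \left(-41\right) = 660 \left(-41\right) = -27060$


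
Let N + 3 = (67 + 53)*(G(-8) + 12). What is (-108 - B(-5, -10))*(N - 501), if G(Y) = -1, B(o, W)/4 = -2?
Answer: -81600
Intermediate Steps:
B(o, W) = -8 (B(o, W) = 4*(-2) = -8)
N = 1317 (N = -3 + (67 + 53)*(-1 + 12) = -3 + 120*11 = -3 + 1320 = 1317)
(-108 - B(-5, -10))*(N - 501) = (-108 - 1*(-8))*(1317 - 501) = (-108 + 8)*816 = -100*816 = -81600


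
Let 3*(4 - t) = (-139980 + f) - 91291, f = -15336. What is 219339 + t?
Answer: 904636/3 ≈ 3.0155e+5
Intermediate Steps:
t = 246619/3 (t = 4 - ((-139980 - 15336) - 91291)/3 = 4 - (-155316 - 91291)/3 = 4 - ⅓*(-246607) = 4 + 246607/3 = 246619/3 ≈ 82206.)
219339 + t = 219339 + 246619/3 = 904636/3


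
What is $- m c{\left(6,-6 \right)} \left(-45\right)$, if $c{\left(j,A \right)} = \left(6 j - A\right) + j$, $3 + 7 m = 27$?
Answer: $\frac{51840}{7} \approx 7405.7$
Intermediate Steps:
$m = \frac{24}{7}$ ($m = - \frac{3}{7} + \frac{1}{7} \cdot 27 = - \frac{3}{7} + \frac{27}{7} = \frac{24}{7} \approx 3.4286$)
$c{\left(j,A \right)} = - A + 7 j$ ($c{\left(j,A \right)} = \left(- A + 6 j\right) + j = - A + 7 j$)
$- m c{\left(6,-6 \right)} \left(-45\right) = - \frac{24 \left(\left(-1\right) \left(-6\right) + 7 \cdot 6\right)}{7} \left(-45\right) = - \frac{24 \left(6 + 42\right)}{7} \left(-45\right) = - \frac{24}{7} \cdot 48 \left(-45\right) = - \frac{1152 \left(-45\right)}{7} = \left(-1\right) \left(- \frac{51840}{7}\right) = \frac{51840}{7}$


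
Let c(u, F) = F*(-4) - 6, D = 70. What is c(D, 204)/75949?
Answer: -822/75949 ≈ -0.010823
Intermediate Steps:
c(u, F) = -6 - 4*F (c(u, F) = -4*F - 6 = -6 - 4*F)
c(D, 204)/75949 = (-6 - 4*204)/75949 = (-6 - 816)*(1/75949) = -822*1/75949 = -822/75949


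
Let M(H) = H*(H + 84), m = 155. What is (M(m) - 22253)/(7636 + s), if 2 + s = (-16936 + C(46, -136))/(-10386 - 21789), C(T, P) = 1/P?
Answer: 64726833600/33407160497 ≈ 1.9375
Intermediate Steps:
M(H) = H*(84 + H)
s = -6448303/4375800 (s = -2 + (-16936 + 1/(-136))/(-10386 - 21789) = -2 + (-16936 - 1/136)/(-32175) = -2 - 2303297/136*(-1/32175) = -2 + 2303297/4375800 = -6448303/4375800 ≈ -1.4736)
(M(m) - 22253)/(7636 + s) = (155*(84 + 155) - 22253)/(7636 - 6448303/4375800) = (155*239 - 22253)/(33407160497/4375800) = (37045 - 22253)*(4375800/33407160497) = 14792*(4375800/33407160497) = 64726833600/33407160497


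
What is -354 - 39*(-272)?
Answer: 10254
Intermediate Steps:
-354 - 39*(-272) = -354 + 10608 = 10254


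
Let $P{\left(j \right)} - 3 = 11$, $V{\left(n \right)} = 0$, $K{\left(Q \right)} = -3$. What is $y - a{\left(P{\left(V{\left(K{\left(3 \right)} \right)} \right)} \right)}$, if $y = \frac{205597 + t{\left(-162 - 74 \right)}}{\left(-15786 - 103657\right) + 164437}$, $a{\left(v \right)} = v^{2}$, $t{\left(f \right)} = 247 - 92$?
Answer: $- \frac{1435512}{7499} \approx -191.43$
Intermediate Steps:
$t{\left(f \right)} = 155$ ($t{\left(f \right)} = 247 - 92 = 155$)
$P{\left(j \right)} = 14$ ($P{\left(j \right)} = 3 + 11 = 14$)
$y = \frac{34292}{7499}$ ($y = \frac{205597 + 155}{\left(-15786 - 103657\right) + 164437} = \frac{205752}{\left(-15786 - 103657\right) + 164437} = \frac{205752}{-119443 + 164437} = \frac{205752}{44994} = 205752 \cdot \frac{1}{44994} = \frac{34292}{7499} \approx 4.5729$)
$y - a{\left(P{\left(V{\left(K{\left(3 \right)} \right)} \right)} \right)} = \frac{34292}{7499} - 14^{2} = \frac{34292}{7499} - 196 = - \frac{1435512}{7499}$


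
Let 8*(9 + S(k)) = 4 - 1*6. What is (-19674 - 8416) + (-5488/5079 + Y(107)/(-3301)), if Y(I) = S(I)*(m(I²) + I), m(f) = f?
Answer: -470425938451/16765779 ≈ -28059.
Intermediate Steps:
S(k) = -37/4 (S(k) = -9 + (4 - 1*6)/8 = -9 + (4 - 6)/8 = -9 + (⅛)*(-2) = -9 - ¼ = -37/4)
Y(I) = -37*I/4 - 37*I²/4 (Y(I) = -37*(I² + I)/4 = -37*(I + I²)/4 = -37*I/4 - 37*I²/4)
(-19674 - 8416) + (-5488/5079 + Y(107)/(-3301)) = (-19674 - 8416) + (-5488/5079 + ((37/4)*107*(-1 - 1*107))/(-3301)) = -28090 + (-5488*1/5079 + ((37/4)*107*(-1 - 107))*(-1/3301)) = -28090 + (-5488/5079 + ((37/4)*107*(-108))*(-1/3301)) = -28090 + (-5488/5079 - 106893*(-1/3301)) = -28090 + (-5488/5079 + 106893/3301) = -28090 + 524793659/16765779 = -470425938451/16765779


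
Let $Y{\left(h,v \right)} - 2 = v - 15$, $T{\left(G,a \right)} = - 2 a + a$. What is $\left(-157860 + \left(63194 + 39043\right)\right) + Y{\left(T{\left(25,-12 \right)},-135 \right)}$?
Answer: $-55771$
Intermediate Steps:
$T{\left(G,a \right)} = - a$
$Y{\left(h,v \right)} = -13 + v$ ($Y{\left(h,v \right)} = 2 + \left(v - 15\right) = 2 + \left(-15 + v\right) = -13 + v$)
$\left(-157860 + \left(63194 + 39043\right)\right) + Y{\left(T{\left(25,-12 \right)},-135 \right)} = \left(-157860 + \left(63194 + 39043\right)\right) - 148 = \left(-157860 + 102237\right) - 148 = -55623 - 148 = -55771$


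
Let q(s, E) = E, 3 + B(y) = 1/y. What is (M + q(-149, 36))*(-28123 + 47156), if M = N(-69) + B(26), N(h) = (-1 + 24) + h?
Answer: -6414121/26 ≈ -2.4670e+5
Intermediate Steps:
N(h) = 23 + h
B(y) = -3 + 1/y
M = -1273/26 (M = (23 - 69) + (-3 + 1/26) = -46 + (-3 + 1/26) = -46 - 77/26 = -1273/26 ≈ -48.962)
(M + q(-149, 36))*(-28123 + 47156) = (-1273/26 + 36)*(-28123 + 47156) = -337/26*19033 = -6414121/26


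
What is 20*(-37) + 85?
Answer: -655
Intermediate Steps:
20*(-37) + 85 = -740 + 85 = -655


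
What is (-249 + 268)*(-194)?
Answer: -3686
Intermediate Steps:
(-249 + 268)*(-194) = 19*(-194) = -3686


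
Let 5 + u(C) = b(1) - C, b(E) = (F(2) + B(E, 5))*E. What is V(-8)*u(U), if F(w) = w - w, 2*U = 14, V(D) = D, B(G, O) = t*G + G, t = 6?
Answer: 40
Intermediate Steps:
B(G, O) = 7*G (B(G, O) = 6*G + G = 7*G)
U = 7 (U = (½)*14 = 7)
F(w) = 0
b(E) = 7*E² (b(E) = (0 + 7*E)*E = (7*E)*E = 7*E²)
u(C) = 2 - C (u(C) = -5 + (7*1² - C) = -5 + (7*1 - C) = -5 + (7 - C) = 2 - C)
V(-8)*u(U) = -8*(2 - 1*7) = -8*(2 - 7) = -8*(-5) = 40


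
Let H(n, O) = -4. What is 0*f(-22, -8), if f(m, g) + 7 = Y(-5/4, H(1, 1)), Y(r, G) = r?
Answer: 0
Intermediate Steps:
f(m, g) = -33/4 (f(m, g) = -7 - 5/4 = -33/4)
0*f(-22, -8) = 0*(-33/4) = 0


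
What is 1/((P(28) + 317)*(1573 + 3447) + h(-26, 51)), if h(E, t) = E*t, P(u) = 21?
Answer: 1/1695434 ≈ 5.8982e-7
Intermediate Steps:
1/((P(28) + 317)*(1573 + 3447) + h(-26, 51)) = 1/((21 + 317)*(1573 + 3447) - 26*51) = 1/(338*5020 - 1326) = 1/(1696760 - 1326) = 1/1695434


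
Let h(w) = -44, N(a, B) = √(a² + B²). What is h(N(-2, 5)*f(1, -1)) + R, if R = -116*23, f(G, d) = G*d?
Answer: -2712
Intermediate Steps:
N(a, B) = √(B² + a²)
R = -2668
h(N(-2, 5)*f(1, -1)) + R = -44 - 2668 = -2712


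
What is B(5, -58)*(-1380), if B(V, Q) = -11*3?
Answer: 45540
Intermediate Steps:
B(V, Q) = -33
B(5, -58)*(-1380) = -33*(-1380) = 45540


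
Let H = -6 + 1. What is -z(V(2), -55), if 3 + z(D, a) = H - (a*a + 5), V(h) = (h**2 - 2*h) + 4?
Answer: 3038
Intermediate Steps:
H = -5
V(h) = 4 + h**2 - 2*h
z(D, a) = -13 - a**2 (z(D, a) = -3 + (-5 - (a*a + 5)) = -3 + (-5 - (a**2 + 5)) = -3 + (-5 - (5 + a**2)) = -3 + (-5 + (-5 - a**2)) = -3 + (-10 - a**2) = -13 - a**2)
-z(V(2), -55) = -(-13 - 1*(-55)**2) = -(-13 - 1*3025) = -(-13 - 3025) = -1*(-3038) = 3038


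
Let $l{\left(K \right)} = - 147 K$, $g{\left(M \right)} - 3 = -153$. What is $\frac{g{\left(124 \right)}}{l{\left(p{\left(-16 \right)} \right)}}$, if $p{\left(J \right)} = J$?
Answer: $- \frac{25}{392} \approx -0.063776$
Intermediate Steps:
$g{\left(M \right)} = -150$ ($g{\left(M \right)} = 3 - 153 = -150$)
$\frac{g{\left(124 \right)}}{l{\left(p{\left(-16 \right)} \right)}} = - \frac{150}{\left(-147\right) \left(-16\right)} = - \frac{150}{2352} = \left(-150\right) \frac{1}{2352} = - \frac{25}{392}$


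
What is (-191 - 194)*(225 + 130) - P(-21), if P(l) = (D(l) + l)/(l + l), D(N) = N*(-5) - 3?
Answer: -1913423/14 ≈ -1.3667e+5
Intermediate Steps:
D(N) = -3 - 5*N (D(N) = -5*N - 3 = -3 - 5*N)
P(l) = (-3 - 4*l)/(2*l) (P(l) = ((-3 - 5*l) + l)/(l + l) = (-3 - 4*l)/((2*l)) = (-3 - 4*l)*(1/(2*l)) = (-3 - 4*l)/(2*l))
(-191 - 194)*(225 + 130) - P(-21) = (-191 - 194)*(225 + 130) - (-2 - 3/2/(-21)) = -385*355 - (-2 - 3/2*(-1/21)) = -136675 - (-2 + 1/14) = -136675 - 1*(-27/14) = -136675 + 27/14 = -1913423/14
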